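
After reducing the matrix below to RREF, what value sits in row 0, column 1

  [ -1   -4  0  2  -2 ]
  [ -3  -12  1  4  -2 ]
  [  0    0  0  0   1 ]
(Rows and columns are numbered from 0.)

ρ1 ← -1·ρ1
  [  1    4  0  -2   2 ]
  [ -3  -12  1   4  -2 ]
  [  0    0  0   0   1 ]
ρ2 ← ρ2 + 3·ρ1
  [ 1  4  0  -2  2 ]
  [ 0  0  1  -2  4 ]
  [ 0  0  0   0  1 ]
ρ2 ← ρ2 − 4·ρ3
  [ 1  4  0  -2  2 ]
  [ 0  0  1  -2  0 ]
  [ 0  0  0   0  1 ]
ρ1 ← ρ1 − 2·ρ3
  [ 1  4  0  -2  0 ]
  [ 0  0  1  -2  0 ]
  [ 0  0  0   0  1 ]

4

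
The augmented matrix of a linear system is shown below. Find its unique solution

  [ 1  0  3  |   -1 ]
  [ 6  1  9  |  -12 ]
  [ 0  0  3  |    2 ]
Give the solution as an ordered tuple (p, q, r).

(-3, 0, 2/3)

r2 := r2 − 6·r1
  [ 1  0   3  |  -1 ]
  [ 0  1  -9  |  -6 ]
  [ 0  0   3  |   2 ]
r3 := 1/3·r3
  [ 1  0   3  |   -1 ]
  [ 0  1  -9  |   -6 ]
  [ 0  0   1  |  2/3 ]
r2 := r2 + 9·r3
  [ 1  0  3  |   -1 ]
  [ 0  1  0  |    0 ]
  [ 0  0  1  |  2/3 ]
r1 := r1 − 3·r3
  [ 1  0  0  |   -3 ]
  [ 0  1  0  |    0 ]
  [ 0  0  1  |  2/3 ]
Reading off the last column: p = -3, q = 0, r = 2/3.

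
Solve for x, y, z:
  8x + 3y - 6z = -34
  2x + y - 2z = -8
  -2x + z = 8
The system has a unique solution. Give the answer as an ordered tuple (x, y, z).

Form the augmented matrix and row-reduce:
  [  8  3  -6  |  -34 ]
  [  2  1  -2  |   -8 ]
  [ -2  0   1  |    8 ]
R1 → 1/8·R1
  [  1  3/8  -3/4  |  -17/4 ]
  [  2    1    -2  |     -8 ]
  [ -2    0     1  |      8 ]
R2 → R2 − 2·R1
  [  1  3/8  -3/4  |  -17/4 ]
  [  0  1/4  -1/2  |    1/2 ]
  [ -2    0     1  |      8 ]
R3 → R3 + 2·R1
  [ 1  3/8  -3/4  |  -17/4 ]
  [ 0  1/4  -1/2  |    1/2 ]
  [ 0  3/4  -1/2  |   -1/2 ]
R2 → 4·R2
  [ 1  3/8  -3/4  |  -17/4 ]
  [ 0    1    -2  |      2 ]
  [ 0  3/4  -1/2  |   -1/2 ]
R3 → R3 − 3/4·R2
  [ 1  3/8  -3/4  |  -17/4 ]
  [ 0    1    -2  |      2 ]
  [ 0    0     1  |     -2 ]
R2 → R2 + 2·R3
  [ 1  3/8  -3/4  |  -17/4 ]
  [ 0    1     0  |     -2 ]
  [ 0    0     1  |     -2 ]
R1 → R1 + 3/4·R3
  [ 1  3/8  0  |  -23/4 ]
  [ 0    1  0  |     -2 ]
  [ 0    0  1  |     -2 ]
R1 → R1 − 3/8·R2
  [ 1  0  0  |  -5 ]
  [ 0  1  0  |  -2 ]
  [ 0  0  1  |  -2 ]
Reading off the last column: x = -5, y = -2, z = -2.

(-5, -2, -2)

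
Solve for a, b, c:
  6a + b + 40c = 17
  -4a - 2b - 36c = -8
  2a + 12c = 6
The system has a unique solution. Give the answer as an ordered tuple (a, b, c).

(6, 1, -1/2)

Form the augmented matrix and row-reduce:
  [  6   1   40  |  17 ]
  [ -4  -2  -36  |  -8 ]
  [  2   0   12  |   6 ]
R1 := 1/6·R1
  [  1  1/6  20/3  |  17/6 ]
  [ -4   -2   -36  |    -8 ]
  [  2    0    12  |     6 ]
R2 := R2 + 4·R1
  [ 1   1/6   20/3  |  17/6 ]
  [ 0  -4/3  -28/3  |  10/3 ]
  [ 2     0     12  |     6 ]
R3 := R3 − 2·R1
  [ 1   1/6   20/3  |  17/6 ]
  [ 0  -4/3  -28/3  |  10/3 ]
  [ 0  -1/3   -4/3  |   1/3 ]
R2 := -3/4·R2
  [ 1   1/6  20/3  |  17/6 ]
  [ 0     1     7  |  -5/2 ]
  [ 0  -1/3  -4/3  |   1/3 ]
R3 := R3 + 1/3·R2
  [ 1  1/6  20/3  |  17/6 ]
  [ 0    1     7  |  -5/2 ]
  [ 0    0     1  |  -1/2 ]
R2 := R2 − 7·R3
  [ 1  1/6  20/3  |  17/6 ]
  [ 0    1     0  |     1 ]
  [ 0    0     1  |  -1/2 ]
R1 := R1 − 20/3·R3
  [ 1  1/6  0  |  37/6 ]
  [ 0    1  0  |     1 ]
  [ 0    0  1  |  -1/2 ]
R1 := R1 − 1/6·R2
  [ 1  0  0  |     6 ]
  [ 0  1  0  |     1 ]
  [ 0  0  1  |  -1/2 ]
Reading off the last column: a = 6, b = 1, c = -1/2.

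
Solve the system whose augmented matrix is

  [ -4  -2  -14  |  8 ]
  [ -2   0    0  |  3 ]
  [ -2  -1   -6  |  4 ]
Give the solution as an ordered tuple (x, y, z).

(-3/2, -1, 0)

Multiply r1 by -1/4.
Add 2 times r1 to r2.
Add 2 times r1 to r3.
Subtract 7 times r3 from r2.
Subtract 7/2 times r3 from r1.
Subtract 1/2 times r2 from r1.
Reading off the last column: x = -3/2, y = -1, z = 0.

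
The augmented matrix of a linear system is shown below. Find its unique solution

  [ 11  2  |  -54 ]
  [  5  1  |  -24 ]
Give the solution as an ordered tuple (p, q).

R1 -> 1/11·R1
  [ 1  2/11  |  -54/11 ]
  [ 5     1  |     -24 ]
R2 -> R2 − 5·R1
  [ 1  2/11  |  -54/11 ]
  [ 0  1/11  |    6/11 ]
R2 -> 11·R2
  [ 1  2/11  |  -54/11 ]
  [ 0     1  |       6 ]
R1 -> R1 − 2/11·R2
  [ 1  0  |  -6 ]
  [ 0  1  |   6 ]
Reading off the last column: p = -6, q = 6.

(-6, 6)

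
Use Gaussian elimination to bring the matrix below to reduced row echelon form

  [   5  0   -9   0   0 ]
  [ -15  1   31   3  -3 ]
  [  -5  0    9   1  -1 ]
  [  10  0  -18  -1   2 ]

[[1, 0, -9/5, 0, 0], [0, 1, 4, 0, 0], [0, 0, 0, 1, 0], [0, 0, 0, 0, 1]]

R1 ← 1/5·R1
R2 ← R2 + 15·R1
R3 ← R3 + 5·R1
R4 ← R4 − 10·R1
R4 ← R4 + R3
R3 ← R3 + R4
R2 ← R2 + 3·R4
R2 ← R2 − 3·R3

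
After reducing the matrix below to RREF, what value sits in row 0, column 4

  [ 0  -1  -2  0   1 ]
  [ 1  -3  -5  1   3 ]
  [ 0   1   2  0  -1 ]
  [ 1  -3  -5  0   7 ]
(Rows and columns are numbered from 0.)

4

r1 ↔ r2
  [ 1  -3  -5  1   3 ]
  [ 0  -1  -2  0   1 ]
  [ 0   1   2  0  -1 ]
  [ 1  -3  -5  0   7 ]
r4 := r4 − r1
  [ 1  -3  -5   1   3 ]
  [ 0  -1  -2   0   1 ]
  [ 0   1   2   0  -1 ]
  [ 0   0   0  -1   4 ]
r2 := -1·r2
  [ 1  -3  -5   1   3 ]
  [ 0   1   2   0  -1 ]
  [ 0   1   2   0  -1 ]
  [ 0   0   0  -1   4 ]
r3 := r3 − r2
  [ 1  -3  -5   1   3 ]
  [ 0   1   2   0  -1 ]
  [ 0   0   0   0   0 ]
  [ 0   0   0  -1   4 ]
r3 ↔ r4
  [ 1  -3  -5   1   3 ]
  [ 0   1   2   0  -1 ]
  [ 0   0   0  -1   4 ]
  [ 0   0   0   0   0 ]
r3 := -1·r3
  [ 1  -3  -5  1   3 ]
  [ 0   1   2  0  -1 ]
  [ 0   0   0  1  -4 ]
  [ 0   0   0  0   0 ]
r1 := r1 − r3
  [ 1  -3  -5  0   7 ]
  [ 0   1   2  0  -1 ]
  [ 0   0   0  1  -4 ]
  [ 0   0   0  0   0 ]
r1 := r1 + 3·r2
  [ 1  0  1  0   4 ]
  [ 0  1  2  0  -1 ]
  [ 0  0  0  1  -4 ]
  [ 0  0  0  0   0 ]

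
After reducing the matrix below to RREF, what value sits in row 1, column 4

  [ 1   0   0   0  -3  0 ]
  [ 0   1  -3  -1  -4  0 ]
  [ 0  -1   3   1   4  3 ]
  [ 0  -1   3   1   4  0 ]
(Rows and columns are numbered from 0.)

Add R2 to R3.
  [ 1   0   0   0  -3  0 ]
  [ 0   1  -3  -1  -4  0 ]
  [ 0   0   0   0   0  3 ]
  [ 0  -1   3   1   4  0 ]
Add R2 to R4.
  [ 1  0   0   0  -3  0 ]
  [ 0  1  -3  -1  -4  0 ]
  [ 0  0   0   0   0  3 ]
  [ 0  0   0   0   0  0 ]
Multiply R3 by 1/3.
  [ 1  0   0   0  -3  0 ]
  [ 0  1  -3  -1  -4  0 ]
  [ 0  0   0   0   0  1 ]
  [ 0  0   0   0   0  0 ]

-4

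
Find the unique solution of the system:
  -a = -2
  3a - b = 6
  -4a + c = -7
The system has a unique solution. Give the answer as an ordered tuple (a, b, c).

Form the augmented matrix and row-reduce:
  [ -1   0  0  |  -2 ]
  [  3  -1  0  |   6 ]
  [ -4   0  1  |  -7 ]
ρ1 ← -1·ρ1
  [  1   0  0  |   2 ]
  [  3  -1  0  |   6 ]
  [ -4   0  1  |  -7 ]
ρ2 ← ρ2 − 3·ρ1
  [  1   0  0  |   2 ]
  [  0  -1  0  |   0 ]
  [ -4   0  1  |  -7 ]
ρ3 ← ρ3 + 4·ρ1
  [ 1   0  0  |  2 ]
  [ 0  -1  0  |  0 ]
  [ 0   0  1  |  1 ]
ρ2 ← -1·ρ2
  [ 1  0  0  |  2 ]
  [ 0  1  0  |  0 ]
  [ 0  0  1  |  1 ]
Reading off the last column: a = 2, b = 0, c = 1.

(2, 0, 1)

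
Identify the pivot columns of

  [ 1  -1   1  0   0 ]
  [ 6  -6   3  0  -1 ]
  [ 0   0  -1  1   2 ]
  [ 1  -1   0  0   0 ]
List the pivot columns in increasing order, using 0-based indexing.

0, 2, 3, 4

ρ2 ← ρ2 − 6·ρ1
  [ 1  -1   1  0   0 ]
  [ 0   0  -3  0  -1 ]
  [ 0   0  -1  1   2 ]
  [ 1  -1   0  0   0 ]
ρ4 ← ρ4 − ρ1
  [ 1  -1   1  0   0 ]
  [ 0   0  -3  0  -1 ]
  [ 0   0  -1  1   2 ]
  [ 0   0  -1  0   0 ]
ρ2 ← -1/3·ρ2
  [ 1  -1   1  0    0 ]
  [ 0   0   1  0  1/3 ]
  [ 0   0  -1  1    2 ]
  [ 0   0  -1  0    0 ]
ρ3 ← ρ3 + ρ2
  [ 1  -1   1  0    0 ]
  [ 0   0   1  0  1/3 ]
  [ 0   0   0  1  7/3 ]
  [ 0   0  -1  0    0 ]
ρ4 ← ρ4 + ρ2
  [ 1  -1  1  0    0 ]
  [ 0   0  1  0  1/3 ]
  [ 0   0  0  1  7/3 ]
  [ 0   0  0  0  1/3 ]
ρ4 ← 3·ρ4
  [ 1  -1  1  0    0 ]
  [ 0   0  1  0  1/3 ]
  [ 0   0  0  1  7/3 ]
  [ 0   0  0  0    1 ]
ρ3 ← ρ3 − 7/3·ρ4
  [ 1  -1  1  0    0 ]
  [ 0   0  1  0  1/3 ]
  [ 0   0  0  1    0 ]
  [ 0   0  0  0    1 ]
ρ2 ← ρ2 − 1/3·ρ4
  [ 1  -1  1  0  0 ]
  [ 0   0  1  0  0 ]
  [ 0   0  0  1  0 ]
  [ 0   0  0  0  1 ]
ρ1 ← ρ1 − ρ2
  [ 1  -1  0  0  0 ]
  [ 0   0  1  0  0 ]
  [ 0   0  0  1  0 ]
  [ 0   0  0  0  1 ]
Pivot columns are the columns containing a leading 1.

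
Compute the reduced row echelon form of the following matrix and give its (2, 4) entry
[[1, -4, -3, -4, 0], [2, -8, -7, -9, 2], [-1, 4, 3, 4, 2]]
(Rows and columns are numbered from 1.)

ρ2 := ρ2 − 2·ρ1
ρ3 := ρ3 + ρ1
ρ2 := -1·ρ2
ρ3 := 1/2·ρ3
ρ2 := ρ2 + 2·ρ3
ρ1 := ρ1 + 3·ρ2

1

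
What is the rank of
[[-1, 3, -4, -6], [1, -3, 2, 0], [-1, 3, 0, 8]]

rank = 3

ρ1 → -1·ρ1
  [  1  -3  4  6 ]
  [  1  -3  2  0 ]
  [ -1   3  0  8 ]
ρ2 → ρ2 − ρ1
  [  1  -3   4   6 ]
  [  0   0  -2  -6 ]
  [ -1   3   0   8 ]
ρ3 → ρ3 + ρ1
  [ 1  -3   4   6 ]
  [ 0   0  -2  -6 ]
  [ 0   0   4  14 ]
ρ2 → -1/2·ρ2
  [ 1  -3  4   6 ]
  [ 0   0  1   3 ]
  [ 0   0  4  14 ]
ρ3 → ρ3 − 4·ρ2
  [ 1  -3  4  6 ]
  [ 0   0  1  3 ]
  [ 0   0  0  2 ]
ρ3 → 1/2·ρ3
  [ 1  -3  4  6 ]
  [ 0   0  1  3 ]
  [ 0   0  0  1 ]
ρ2 → ρ2 − 3·ρ3
  [ 1  -3  4  6 ]
  [ 0   0  1  0 ]
  [ 0   0  0  1 ]
ρ1 → ρ1 − 6·ρ3
  [ 1  -3  4  0 ]
  [ 0   0  1  0 ]
  [ 0   0  0  1 ]
ρ1 → ρ1 − 4·ρ2
  [ 1  -3  0  0 ]
  [ 0   0  1  0 ]
  [ 0   0  0  1 ]
The reduced form has 3 nonzero rows.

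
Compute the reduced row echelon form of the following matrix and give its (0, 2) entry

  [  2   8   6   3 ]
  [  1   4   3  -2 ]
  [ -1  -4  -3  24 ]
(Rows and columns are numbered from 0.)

3

r1 -> 1/2·r1
  [  1   4   3  3/2 ]
  [  1   4   3   -2 ]
  [ -1  -4  -3   24 ]
r2 -> r2 − r1
  [  1   4   3   3/2 ]
  [  0   0   0  -7/2 ]
  [ -1  -4  -3    24 ]
r3 -> r3 + r1
  [ 1  4  3   3/2 ]
  [ 0  0  0  -7/2 ]
  [ 0  0  0  51/2 ]
r2 -> -2/7·r2
  [ 1  4  3   3/2 ]
  [ 0  0  0     1 ]
  [ 0  0  0  51/2 ]
r3 -> r3 − 51/2·r2
  [ 1  4  3  3/2 ]
  [ 0  0  0    1 ]
  [ 0  0  0    0 ]
r1 -> r1 − 3/2·r2
  [ 1  4  3  0 ]
  [ 0  0  0  1 ]
  [ 0  0  0  0 ]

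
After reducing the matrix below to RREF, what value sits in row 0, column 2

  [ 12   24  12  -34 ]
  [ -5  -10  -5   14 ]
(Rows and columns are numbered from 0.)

1

r1 → 1/12·r1
r2 → r2 + 5·r1
r2 → -6·r2
r1 → r1 + 17/6·r2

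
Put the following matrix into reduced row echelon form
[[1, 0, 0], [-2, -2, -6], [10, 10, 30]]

R2 ← R2 + 2·R1
  [  1   0   0 ]
  [  0  -2  -6 ]
  [ 10  10  30 ]
R3 ← R3 − 10·R1
  [ 1   0   0 ]
  [ 0  -2  -6 ]
  [ 0  10  30 ]
R2 ← -1/2·R2
  [ 1   0   0 ]
  [ 0   1   3 ]
  [ 0  10  30 ]
R3 ← R3 − 10·R2
  [ 1  0  0 ]
  [ 0  1  3 ]
  [ 0  0  0 ]

[[1, 0, 0], [0, 1, 3], [0, 0, 0]]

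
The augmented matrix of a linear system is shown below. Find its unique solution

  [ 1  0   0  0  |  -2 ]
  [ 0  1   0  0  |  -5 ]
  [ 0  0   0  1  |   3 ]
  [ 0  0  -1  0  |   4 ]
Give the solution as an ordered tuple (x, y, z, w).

(-2, -5, -4, 3)

r3 <-> r4
  [ 1  0   0  0  |  -2 ]
  [ 0  1   0  0  |  -5 ]
  [ 0  0  -1  0  |   4 ]
  [ 0  0   0  1  |   3 ]
r3 → -1·r3
  [ 1  0  0  0  |  -2 ]
  [ 0  1  0  0  |  -5 ]
  [ 0  0  1  0  |  -4 ]
  [ 0  0  0  1  |   3 ]
Reading off the last column: x = -2, y = -5, z = -4, w = 3.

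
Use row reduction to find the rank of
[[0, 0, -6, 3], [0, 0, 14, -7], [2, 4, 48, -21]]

rank = 2

r1 <-> r3
  [ 2  4  48  -21 ]
  [ 0  0  14   -7 ]
  [ 0  0  -6    3 ]
r1 -> 1/2·r1
  [ 1  2  24  -21/2 ]
  [ 0  0  14     -7 ]
  [ 0  0  -6      3 ]
r2 -> 1/14·r2
  [ 1  2  24  -21/2 ]
  [ 0  0   1   -1/2 ]
  [ 0  0  -6      3 ]
r3 -> r3 + 6·r2
  [ 1  2  24  -21/2 ]
  [ 0  0   1   -1/2 ]
  [ 0  0   0      0 ]
r1 -> r1 − 24·r2
  [ 1  2  0   3/2 ]
  [ 0  0  1  -1/2 ]
  [ 0  0  0     0 ]
The reduced form has 2 nonzero rows.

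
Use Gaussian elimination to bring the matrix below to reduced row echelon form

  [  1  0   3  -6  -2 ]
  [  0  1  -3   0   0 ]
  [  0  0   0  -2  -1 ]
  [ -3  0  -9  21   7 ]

R4 := R4 + 3·R1
  [ 1  0   3  -6  -2 ]
  [ 0  1  -3   0   0 ]
  [ 0  0   0  -2  -1 ]
  [ 0  0   0   3   1 ]
R3 := -1/2·R3
  [ 1  0   3  -6   -2 ]
  [ 0  1  -3   0    0 ]
  [ 0  0   0   1  1/2 ]
  [ 0  0   0   3    1 ]
R4 := R4 − 3·R3
  [ 1  0   3  -6    -2 ]
  [ 0  1  -3   0     0 ]
  [ 0  0   0   1   1/2 ]
  [ 0  0   0   0  -1/2 ]
R4 := -2·R4
  [ 1  0   3  -6   -2 ]
  [ 0  1  -3   0    0 ]
  [ 0  0   0   1  1/2 ]
  [ 0  0   0   0    1 ]
R3 := R3 − 1/2·R4
  [ 1  0   3  -6  -2 ]
  [ 0  1  -3   0   0 ]
  [ 0  0   0   1   0 ]
  [ 0  0   0   0   1 ]
R1 := R1 + 2·R4
  [ 1  0   3  -6  0 ]
  [ 0  1  -3   0  0 ]
  [ 0  0   0   1  0 ]
  [ 0  0   0   0  1 ]
R1 := R1 + 6·R3
  [ 1  0   3  0  0 ]
  [ 0  1  -3  0  0 ]
  [ 0  0   0  1  0 ]
  [ 0  0   0  0  1 ]

[[1, 0, 3, 0, 0], [0, 1, -3, 0, 0], [0, 0, 0, 1, 0], [0, 0, 0, 0, 1]]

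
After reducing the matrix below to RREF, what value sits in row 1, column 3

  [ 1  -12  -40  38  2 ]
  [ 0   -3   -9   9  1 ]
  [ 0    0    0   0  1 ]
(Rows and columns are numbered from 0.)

-3

r2 := -1/3·r2
  [ 1  -12  -40  38     2 ]
  [ 0    1    3  -3  -1/3 ]
  [ 0    0    0   0     1 ]
r2 := r2 + 1/3·r3
  [ 1  -12  -40  38  2 ]
  [ 0    1    3  -3  0 ]
  [ 0    0    0   0  1 ]
r1 := r1 − 2·r3
  [ 1  -12  -40  38  0 ]
  [ 0    1    3  -3  0 ]
  [ 0    0    0   0  1 ]
r1 := r1 + 12·r2
  [ 1  0  -4   2  0 ]
  [ 0  1   3  -3  0 ]
  [ 0  0   0   0  1 ]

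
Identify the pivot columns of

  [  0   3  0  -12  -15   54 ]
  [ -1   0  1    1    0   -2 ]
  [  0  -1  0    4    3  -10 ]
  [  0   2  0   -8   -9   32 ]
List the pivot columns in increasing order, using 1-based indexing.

1, 2, 5

R1 ↔ R2
  [ -1   0  1    1    0   -2 ]
  [  0   3  0  -12  -15   54 ]
  [  0  -1  0    4    3  -10 ]
  [  0   2  0   -8   -9   32 ]
R1 -> -1·R1
  [ 1   0  -1   -1    0    2 ]
  [ 0   3   0  -12  -15   54 ]
  [ 0  -1   0    4    3  -10 ]
  [ 0   2   0   -8   -9   32 ]
R2 -> 1/3·R2
  [ 1   0  -1  -1   0    2 ]
  [ 0   1   0  -4  -5   18 ]
  [ 0  -1   0   4   3  -10 ]
  [ 0   2   0  -8  -9   32 ]
R3 -> R3 + R2
  [ 1  0  -1  -1   0   2 ]
  [ 0  1   0  -4  -5  18 ]
  [ 0  0   0   0  -2   8 ]
  [ 0  2   0  -8  -9  32 ]
R4 -> R4 − 2·R2
  [ 1  0  -1  -1   0   2 ]
  [ 0  1   0  -4  -5  18 ]
  [ 0  0   0   0  -2   8 ]
  [ 0  0   0   0   1  -4 ]
R3 -> -1/2·R3
  [ 1  0  -1  -1   0   2 ]
  [ 0  1   0  -4  -5  18 ]
  [ 0  0   0   0   1  -4 ]
  [ 0  0   0   0   1  -4 ]
R4 -> R4 − R3
  [ 1  0  -1  -1   0   2 ]
  [ 0  1   0  -4  -5  18 ]
  [ 0  0   0   0   1  -4 ]
  [ 0  0   0   0   0   0 ]
R2 -> R2 + 5·R3
  [ 1  0  -1  -1  0   2 ]
  [ 0  1   0  -4  0  -2 ]
  [ 0  0   0   0  1  -4 ]
  [ 0  0   0   0  0   0 ]
Pivot columns are the columns containing a leading 1.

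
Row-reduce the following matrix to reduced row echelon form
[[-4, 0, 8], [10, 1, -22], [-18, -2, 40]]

[[1, 0, -2], [0, 1, -2], [0, 0, 0]]

Multiply r1 by -1/4.
  [   1   0   -2 ]
  [  10   1  -22 ]
  [ -18  -2   40 ]
Subtract 10 times r1 from r2.
  [   1   0  -2 ]
  [   0   1  -2 ]
  [ -18  -2  40 ]
Add 18 times r1 to r3.
  [ 1   0  -2 ]
  [ 0   1  -2 ]
  [ 0  -2   4 ]
Add 2 times r2 to r3.
  [ 1  0  -2 ]
  [ 0  1  -2 ]
  [ 0  0   0 ]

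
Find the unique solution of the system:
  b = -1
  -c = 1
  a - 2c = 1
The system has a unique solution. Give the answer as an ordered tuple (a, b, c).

(-1, -1, -1)

Form the augmented matrix and row-reduce:
  [ 0  1   0  |  -1 ]
  [ 0  0  -1  |   1 ]
  [ 1  0  -2  |   1 ]
ρ1 <-> ρ3
  [ 1  0  -2  |   1 ]
  [ 0  0  -1  |   1 ]
  [ 0  1   0  |  -1 ]
ρ2 <-> ρ3
  [ 1  0  -2  |   1 ]
  [ 0  1   0  |  -1 ]
  [ 0  0  -1  |   1 ]
ρ3 → -1·ρ3
  [ 1  0  -2  |   1 ]
  [ 0  1   0  |  -1 ]
  [ 0  0   1  |  -1 ]
ρ1 → ρ1 + 2·ρ3
  [ 1  0  0  |  -1 ]
  [ 0  1  0  |  -1 ]
  [ 0  0  1  |  -1 ]
Reading off the last column: a = -1, b = -1, c = -1.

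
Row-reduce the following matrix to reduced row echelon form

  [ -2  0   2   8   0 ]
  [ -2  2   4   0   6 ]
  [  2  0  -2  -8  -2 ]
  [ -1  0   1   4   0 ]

R1 := -1/2·R1
  [  1  0  -1  -4   0 ]
  [ -2  2   4   0   6 ]
  [  2  0  -2  -8  -2 ]
  [ -1  0   1   4   0 ]
R2 := R2 + 2·R1
  [  1  0  -1  -4   0 ]
  [  0  2   2  -8   6 ]
  [  2  0  -2  -8  -2 ]
  [ -1  0   1   4   0 ]
R3 := R3 − 2·R1
  [  1  0  -1  -4   0 ]
  [  0  2   2  -8   6 ]
  [  0  0   0   0  -2 ]
  [ -1  0   1   4   0 ]
R4 := R4 + R1
  [ 1  0  -1  -4   0 ]
  [ 0  2   2  -8   6 ]
  [ 0  0   0   0  -2 ]
  [ 0  0   0   0   0 ]
R2 := 1/2·R2
  [ 1  0  -1  -4   0 ]
  [ 0  1   1  -4   3 ]
  [ 0  0   0   0  -2 ]
  [ 0  0   0   0   0 ]
R3 := -1/2·R3
  [ 1  0  -1  -4  0 ]
  [ 0  1   1  -4  3 ]
  [ 0  0   0   0  1 ]
  [ 0  0   0   0  0 ]
R2 := R2 − 3·R3
  [ 1  0  -1  -4  0 ]
  [ 0  1   1  -4  0 ]
  [ 0  0   0   0  1 ]
  [ 0  0   0   0  0 ]

[[1, 0, -1, -4, 0], [0, 1, 1, -4, 0], [0, 0, 0, 0, 1], [0, 0, 0, 0, 0]]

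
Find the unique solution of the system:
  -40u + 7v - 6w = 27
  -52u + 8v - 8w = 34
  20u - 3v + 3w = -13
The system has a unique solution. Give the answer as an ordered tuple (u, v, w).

Form the augmented matrix and row-reduce:
  [ -40   7  -6  |   27 ]
  [ -52   8  -8  |   34 ]
  [  20  -3   3  |  -13 ]
R1 := -1/40·R1
  [   1  -7/40  3/20  |  -27/40 ]
  [ -52      8    -8  |      34 ]
  [  20     -3     3  |     -13 ]
R2 := R2 + 52·R1
  [  1   -7/40  3/20  |  -27/40 ]
  [  0  -11/10  -1/5  |  -11/10 ]
  [ 20      -3     3  |     -13 ]
R3 := R3 − 20·R1
  [ 1   -7/40  3/20  |  -27/40 ]
  [ 0  -11/10  -1/5  |  -11/10 ]
  [ 0     1/2     0  |     1/2 ]
R2 := -10/11·R2
  [ 1  -7/40  3/20  |  -27/40 ]
  [ 0      1  2/11  |       1 ]
  [ 0    1/2     0  |     1/2 ]
R3 := R3 − 1/2·R2
  [ 1  -7/40   3/20  |  -27/40 ]
  [ 0      1   2/11  |       1 ]
  [ 0      0  -1/11  |       0 ]
R3 := -11·R3
  [ 1  -7/40  3/20  |  -27/40 ]
  [ 0      1  2/11  |       1 ]
  [ 0      0     1  |       0 ]
R2 := R2 − 2/11·R3
  [ 1  -7/40  3/20  |  -27/40 ]
  [ 0      1     0  |       1 ]
  [ 0      0     1  |       0 ]
R1 := R1 − 3/20·R3
  [ 1  -7/40  0  |  -27/40 ]
  [ 0      1  0  |       1 ]
  [ 0      0  1  |       0 ]
R1 := R1 + 7/40·R2
  [ 1  0  0  |  -1/2 ]
  [ 0  1  0  |     1 ]
  [ 0  0  1  |     0 ]
Reading off the last column: u = -1/2, v = 1, w = 0.

(-1/2, 1, 0)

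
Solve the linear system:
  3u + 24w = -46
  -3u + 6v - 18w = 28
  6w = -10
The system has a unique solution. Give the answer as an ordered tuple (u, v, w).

(-2, -4/3, -5/3)

Form the augmented matrix and row-reduce:
  [  3  0   24  |  -46 ]
  [ -3  6  -18  |   28 ]
  [  0  0    6  |  -10 ]
R1 -> 1/3·R1
  [  1  0    8  |  -46/3 ]
  [ -3  6  -18  |     28 ]
  [  0  0    6  |    -10 ]
R2 -> R2 + 3·R1
  [ 1  0  8  |  -46/3 ]
  [ 0  6  6  |    -18 ]
  [ 0  0  6  |    -10 ]
R2 -> 1/6·R2
  [ 1  0  8  |  -46/3 ]
  [ 0  1  1  |     -3 ]
  [ 0  0  6  |    -10 ]
R3 -> 1/6·R3
  [ 1  0  8  |  -46/3 ]
  [ 0  1  1  |     -3 ]
  [ 0  0  1  |   -5/3 ]
R2 -> R2 − R3
  [ 1  0  8  |  -46/3 ]
  [ 0  1  0  |   -4/3 ]
  [ 0  0  1  |   -5/3 ]
R1 -> R1 − 8·R3
  [ 1  0  0  |    -2 ]
  [ 0  1  0  |  -4/3 ]
  [ 0  0  1  |  -5/3 ]
Reading off the last column: u = -2, v = -4/3, w = -5/3.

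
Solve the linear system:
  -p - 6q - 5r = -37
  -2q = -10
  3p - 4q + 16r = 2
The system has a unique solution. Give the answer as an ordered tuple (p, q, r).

(2, 5, 1)

Form the augmented matrix and row-reduce:
  [ -1  -6  -5  |  -37 ]
  [  0  -2   0  |  -10 ]
  [  3  -4  16  |    2 ]
Multiply R1 by -1.
Subtract 3 times R1 from R3.
Multiply R2 by -1/2.
Add 22 times R2 to R3.
Subtract 5 times R3 from R1.
Subtract 6 times R2 from R1.
Reading off the last column: p = 2, q = 5, r = 1.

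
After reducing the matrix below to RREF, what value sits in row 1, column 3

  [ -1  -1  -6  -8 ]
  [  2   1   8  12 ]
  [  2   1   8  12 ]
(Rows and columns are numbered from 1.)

2

R1 → -1·R1
  [ 1  1  6   8 ]
  [ 2  1  8  12 ]
  [ 2  1  8  12 ]
R2 → R2 − 2·R1
  [ 1   1   6   8 ]
  [ 0  -1  -4  -4 ]
  [ 2   1   8  12 ]
R3 → R3 − 2·R1
  [ 1   1   6   8 ]
  [ 0  -1  -4  -4 ]
  [ 0  -1  -4  -4 ]
R2 → -1·R2
  [ 1   1   6   8 ]
  [ 0   1   4   4 ]
  [ 0  -1  -4  -4 ]
R3 → R3 + R2
  [ 1  1  6  8 ]
  [ 0  1  4  4 ]
  [ 0  0  0  0 ]
R1 → R1 − R2
  [ 1  0  2  4 ]
  [ 0  1  4  4 ]
  [ 0  0  0  0 ]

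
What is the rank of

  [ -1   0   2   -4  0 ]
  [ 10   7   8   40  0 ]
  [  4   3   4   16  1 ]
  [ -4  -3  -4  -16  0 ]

rank = 3

Multiply ρ1 by -1.
  [  1   0  -2    4  0 ]
  [ 10   7   8   40  0 ]
  [  4   3   4   16  1 ]
  [ -4  -3  -4  -16  0 ]
Subtract 10 times ρ1 from ρ2.
  [  1   0  -2    4  0 ]
  [  0   7  28    0  0 ]
  [  4   3   4   16  1 ]
  [ -4  -3  -4  -16  0 ]
Subtract 4 times ρ1 from ρ3.
  [  1   0  -2    4  0 ]
  [  0   7  28    0  0 ]
  [  0   3  12    0  1 ]
  [ -4  -3  -4  -16  0 ]
Add 4 times ρ1 to ρ4.
  [ 1   0   -2  4  0 ]
  [ 0   7   28  0  0 ]
  [ 0   3   12  0  1 ]
  [ 0  -3  -12  0  0 ]
Multiply ρ2 by 1/7.
  [ 1   0   -2  4  0 ]
  [ 0   1    4  0  0 ]
  [ 0   3   12  0  1 ]
  [ 0  -3  -12  0  0 ]
Subtract 3 times ρ2 from ρ3.
  [ 1   0   -2  4  0 ]
  [ 0   1    4  0  0 ]
  [ 0   0    0  0  1 ]
  [ 0  -3  -12  0  0 ]
Add 3 times ρ2 to ρ4.
  [ 1  0  -2  4  0 ]
  [ 0  1   4  0  0 ]
  [ 0  0   0  0  1 ]
  [ 0  0   0  0  0 ]
The reduced form has 3 nonzero rows.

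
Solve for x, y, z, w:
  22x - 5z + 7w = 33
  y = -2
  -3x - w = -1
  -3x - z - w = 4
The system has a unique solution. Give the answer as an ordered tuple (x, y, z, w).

Form the augmented matrix and row-reduce:
  [ 22  0  -5   7  |  33 ]
  [  0  1   0   0  |  -2 ]
  [ -3  0   0  -1  |  -1 ]
  [ -3  0  -1  -1  |   4 ]
Multiply ρ1 by 1/22.
Add 3 times ρ1 to ρ3.
Add 3 times ρ1 to ρ4.
Multiply ρ3 by -22/15.
Add 37/22 times ρ3 to ρ4.
Multiply ρ4 by 15.
Subtract 1/15 times ρ4 from ρ3.
Subtract 7/22 times ρ4 from ρ1.
Add 5/22 times ρ3 to ρ1.
Reading off the last column: x = 1, y = -2, z = -5, w = -2.

(1, -2, -5, -2)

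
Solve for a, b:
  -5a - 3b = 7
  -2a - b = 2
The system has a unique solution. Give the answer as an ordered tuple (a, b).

Form the augmented matrix and row-reduce:
  [ -5  -3  |  7 ]
  [ -2  -1  |  2 ]
Multiply ρ1 by -1/5.
  [  1  3/5  |  -7/5 ]
  [ -2   -1  |     2 ]
Add 2 times ρ1 to ρ2.
  [ 1  3/5  |  -7/5 ]
  [ 0  1/5  |  -4/5 ]
Multiply ρ2 by 5.
  [ 1  3/5  |  -7/5 ]
  [ 0    1  |    -4 ]
Subtract 3/5 times ρ2 from ρ1.
  [ 1  0  |   1 ]
  [ 0  1  |  -4 ]
Reading off the last column: a = 1, b = -4.

(1, -4)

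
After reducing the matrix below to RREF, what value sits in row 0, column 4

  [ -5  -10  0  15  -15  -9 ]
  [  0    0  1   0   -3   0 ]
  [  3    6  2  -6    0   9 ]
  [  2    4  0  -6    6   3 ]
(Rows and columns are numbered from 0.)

0

R1 -> -1/5·R1
  [ 1  2  0  -3   3  9/5 ]
  [ 0  0  1   0  -3    0 ]
  [ 3  6  2  -6   0    9 ]
  [ 2  4  0  -6   6    3 ]
R3 -> R3 − 3·R1
  [ 1  2  0  -3   3   9/5 ]
  [ 0  0  1   0  -3     0 ]
  [ 0  0  2   3  -9  18/5 ]
  [ 2  4  0  -6   6     3 ]
R4 -> R4 − 2·R1
  [ 1  2  0  -3   3   9/5 ]
  [ 0  0  1   0  -3     0 ]
  [ 0  0  2   3  -9  18/5 ]
  [ 0  0  0   0   0  -3/5 ]
R3 -> R3 − 2·R2
  [ 1  2  0  -3   3   9/5 ]
  [ 0  0  1   0  -3     0 ]
  [ 0  0  0   3  -3  18/5 ]
  [ 0  0  0   0   0  -3/5 ]
R3 -> 1/3·R3
  [ 1  2  0  -3   3   9/5 ]
  [ 0  0  1   0  -3     0 ]
  [ 0  0  0   1  -1   6/5 ]
  [ 0  0  0   0   0  -3/5 ]
R4 -> -5/3·R4
  [ 1  2  0  -3   3  9/5 ]
  [ 0  0  1   0  -3    0 ]
  [ 0  0  0   1  -1  6/5 ]
  [ 0  0  0   0   0    1 ]
R3 -> R3 − 6/5·R4
  [ 1  2  0  -3   3  9/5 ]
  [ 0  0  1   0  -3    0 ]
  [ 0  0  0   1  -1    0 ]
  [ 0  0  0   0   0    1 ]
R1 -> R1 − 9/5·R4
  [ 1  2  0  -3   3  0 ]
  [ 0  0  1   0  -3  0 ]
  [ 0  0  0   1  -1  0 ]
  [ 0  0  0   0   0  1 ]
R1 -> R1 + 3·R3
  [ 1  2  0  0   0  0 ]
  [ 0  0  1  0  -3  0 ]
  [ 0  0  0  1  -1  0 ]
  [ 0  0  0  0   0  1 ]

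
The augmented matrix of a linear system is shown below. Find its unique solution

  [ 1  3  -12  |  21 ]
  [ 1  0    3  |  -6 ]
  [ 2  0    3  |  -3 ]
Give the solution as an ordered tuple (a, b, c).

Subtract R1 from R2.
  [ 1   3  -12  |   21 ]
  [ 0  -3   15  |  -27 ]
  [ 2   0    3  |   -3 ]
Subtract 2 times R1 from R3.
  [ 1   3  -12  |   21 ]
  [ 0  -3   15  |  -27 ]
  [ 0  -6   27  |  -45 ]
Multiply R2 by -1/3.
  [ 1   3  -12  |   21 ]
  [ 0   1   -5  |    9 ]
  [ 0  -6   27  |  -45 ]
Add 6 times R2 to R3.
  [ 1  3  -12  |  21 ]
  [ 0  1   -5  |   9 ]
  [ 0  0   -3  |   9 ]
Multiply R3 by -1/3.
  [ 1  3  -12  |  21 ]
  [ 0  1   -5  |   9 ]
  [ 0  0    1  |  -3 ]
Add 5 times R3 to R2.
  [ 1  3  -12  |  21 ]
  [ 0  1    0  |  -6 ]
  [ 0  0    1  |  -3 ]
Add 12 times R3 to R1.
  [ 1  3  0  |  -15 ]
  [ 0  1  0  |   -6 ]
  [ 0  0  1  |   -3 ]
Subtract 3 times R2 from R1.
  [ 1  0  0  |   3 ]
  [ 0  1  0  |  -6 ]
  [ 0  0  1  |  -3 ]
Reading off the last column: a = 3, b = -6, c = -3.

(3, -6, -3)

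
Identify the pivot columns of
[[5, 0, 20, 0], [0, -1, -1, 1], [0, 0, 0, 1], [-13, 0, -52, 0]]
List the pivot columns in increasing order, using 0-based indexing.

r1 -> 1/5·r1
  [   1   0    4  0 ]
  [   0  -1   -1  1 ]
  [   0   0    0  1 ]
  [ -13   0  -52  0 ]
r4 -> r4 + 13·r1
  [ 1   0   4  0 ]
  [ 0  -1  -1  1 ]
  [ 0   0   0  1 ]
  [ 0   0   0  0 ]
r2 -> -1·r2
  [ 1  0  4   0 ]
  [ 0  1  1  -1 ]
  [ 0  0  0   1 ]
  [ 0  0  0   0 ]
r2 -> r2 + r3
  [ 1  0  4  0 ]
  [ 0  1  1  0 ]
  [ 0  0  0  1 ]
  [ 0  0  0  0 ]
Pivot columns are the columns containing a leading 1.

0, 1, 3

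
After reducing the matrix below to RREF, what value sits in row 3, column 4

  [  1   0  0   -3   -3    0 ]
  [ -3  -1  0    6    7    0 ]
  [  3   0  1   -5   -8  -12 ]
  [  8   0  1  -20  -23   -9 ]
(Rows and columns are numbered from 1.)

4

ρ2 -> ρ2 + 3·ρ1
  [ 1   0  0   -3   -3    0 ]
  [ 0  -1  0   -3   -2    0 ]
  [ 3   0  1   -5   -8  -12 ]
  [ 8   0  1  -20  -23   -9 ]
ρ3 -> ρ3 − 3·ρ1
  [ 1   0  0   -3   -3    0 ]
  [ 0  -1  0   -3   -2    0 ]
  [ 0   0  1    4    1  -12 ]
  [ 8   0  1  -20  -23   -9 ]
ρ4 -> ρ4 − 8·ρ1
  [ 1   0  0  -3  -3    0 ]
  [ 0  -1  0  -3  -2    0 ]
  [ 0   0  1   4   1  -12 ]
  [ 0   0  1   4   1   -9 ]
ρ2 -> -1·ρ2
  [ 1  0  0  -3  -3    0 ]
  [ 0  1  0   3   2    0 ]
  [ 0  0  1   4   1  -12 ]
  [ 0  0  1   4   1   -9 ]
ρ4 -> ρ4 − ρ3
  [ 1  0  0  -3  -3    0 ]
  [ 0  1  0   3   2    0 ]
  [ 0  0  1   4   1  -12 ]
  [ 0  0  0   0   0    3 ]
ρ4 -> 1/3·ρ4
  [ 1  0  0  -3  -3    0 ]
  [ 0  1  0   3   2    0 ]
  [ 0  0  1   4   1  -12 ]
  [ 0  0  0   0   0    1 ]
ρ3 -> ρ3 + 12·ρ4
  [ 1  0  0  -3  -3  0 ]
  [ 0  1  0   3   2  0 ]
  [ 0  0  1   4   1  0 ]
  [ 0  0  0   0   0  1 ]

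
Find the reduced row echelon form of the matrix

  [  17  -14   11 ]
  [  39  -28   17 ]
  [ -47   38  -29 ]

R1 ← 1/17·R1
  [   1  -14/17  11/17 ]
  [  39     -28     17 ]
  [ -47      38    -29 ]
R2 ← R2 − 39·R1
  [   1  -14/17    11/17 ]
  [   0   70/17  -140/17 ]
  [ -47      38      -29 ]
R3 ← R3 + 47·R1
  [ 1  -14/17    11/17 ]
  [ 0   70/17  -140/17 ]
  [ 0  -12/17    24/17 ]
R2 ← 17/70·R2
  [ 1  -14/17  11/17 ]
  [ 0       1     -2 ]
  [ 0  -12/17  24/17 ]
R3 ← R3 + 12/17·R2
  [ 1  -14/17  11/17 ]
  [ 0       1     -2 ]
  [ 0       0      0 ]
R1 ← R1 + 14/17·R2
  [ 1  0  -1 ]
  [ 0  1  -2 ]
  [ 0  0   0 ]

[[1, 0, -1], [0, 1, -2], [0, 0, 0]]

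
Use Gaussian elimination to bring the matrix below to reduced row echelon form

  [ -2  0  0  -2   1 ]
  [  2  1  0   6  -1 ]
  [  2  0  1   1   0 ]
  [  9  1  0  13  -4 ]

[[1, 0, 0, 1, 0], [0, 1, 0, 4, 0], [0, 0, 1, -1, 0], [0, 0, 0, 0, 1]]

ρ1 ← -1/2·ρ1
ρ2 ← ρ2 − 2·ρ1
ρ3 ← ρ3 − 2·ρ1
ρ4 ← ρ4 − 9·ρ1
ρ4 ← ρ4 − ρ2
ρ4 ← 2·ρ4
ρ3 ← ρ3 − ρ4
ρ1 ← ρ1 + 1/2·ρ4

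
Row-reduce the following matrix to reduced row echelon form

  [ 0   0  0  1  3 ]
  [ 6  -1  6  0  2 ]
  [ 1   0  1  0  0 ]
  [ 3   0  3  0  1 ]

Swap ρ1 and ρ2.
  [ 6  -1  6  0  2 ]
  [ 0   0  0  1  3 ]
  [ 1   0  1  0  0 ]
  [ 3   0  3  0  1 ]
Multiply ρ1 by 1/6.
  [ 1  -1/6  1  0  1/3 ]
  [ 0     0  0  1    3 ]
  [ 1     0  1  0    0 ]
  [ 3     0  3  0    1 ]
Subtract ρ1 from ρ3.
  [ 1  -1/6  1  0   1/3 ]
  [ 0     0  0  1     3 ]
  [ 0   1/6  0  0  -1/3 ]
  [ 3     0  3  0     1 ]
Subtract 3 times ρ1 from ρ4.
  [ 1  -1/6  1  0   1/3 ]
  [ 0     0  0  1     3 ]
  [ 0   1/6  0  0  -1/3 ]
  [ 0   1/2  0  0     0 ]
Swap ρ2 and ρ3.
  [ 1  -1/6  1  0   1/3 ]
  [ 0   1/6  0  0  -1/3 ]
  [ 0     0  0  1     3 ]
  [ 0   1/2  0  0     0 ]
Multiply ρ2 by 6.
  [ 1  -1/6  1  0  1/3 ]
  [ 0     1  0  0   -2 ]
  [ 0     0  0  1    3 ]
  [ 0   1/2  0  0    0 ]
Subtract 1/2 times ρ2 from ρ4.
  [ 1  -1/6  1  0  1/3 ]
  [ 0     1  0  0   -2 ]
  [ 0     0  0  1    3 ]
  [ 0     0  0  0    1 ]
Subtract 3 times ρ4 from ρ3.
  [ 1  -1/6  1  0  1/3 ]
  [ 0     1  0  0   -2 ]
  [ 0     0  0  1    0 ]
  [ 0     0  0  0    1 ]
Add 2 times ρ4 to ρ2.
  [ 1  -1/6  1  0  1/3 ]
  [ 0     1  0  0    0 ]
  [ 0     0  0  1    0 ]
  [ 0     0  0  0    1 ]
Subtract 1/3 times ρ4 from ρ1.
  [ 1  -1/6  1  0  0 ]
  [ 0     1  0  0  0 ]
  [ 0     0  0  1  0 ]
  [ 0     0  0  0  1 ]
Add 1/6 times ρ2 to ρ1.
  [ 1  0  1  0  0 ]
  [ 0  1  0  0  0 ]
  [ 0  0  0  1  0 ]
  [ 0  0  0  0  1 ]

[[1, 0, 1, 0, 0], [0, 1, 0, 0, 0], [0, 0, 0, 1, 0], [0, 0, 0, 0, 1]]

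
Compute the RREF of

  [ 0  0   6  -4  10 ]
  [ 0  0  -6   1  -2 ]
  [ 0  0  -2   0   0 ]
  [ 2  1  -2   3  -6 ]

[[1, 1/2, 0, 0, 0], [0, 0, 1, 0, 0], [0, 0, 0, 1, 0], [0, 0, 0, 0, 1]]

ρ1 <=> ρ4
  [ 2  1  -2   3  -6 ]
  [ 0  0  -6   1  -2 ]
  [ 0  0  -2   0   0 ]
  [ 0  0   6  -4  10 ]
ρ1 -> 1/2·ρ1
  [ 1  1/2  -1  3/2  -3 ]
  [ 0    0  -6    1  -2 ]
  [ 0    0  -2    0   0 ]
  [ 0    0   6   -4  10 ]
ρ2 -> -1/6·ρ2
  [ 1  1/2  -1   3/2   -3 ]
  [ 0    0   1  -1/6  1/3 ]
  [ 0    0  -2     0    0 ]
  [ 0    0   6    -4   10 ]
ρ3 -> ρ3 + 2·ρ2
  [ 1  1/2  -1   3/2   -3 ]
  [ 0    0   1  -1/6  1/3 ]
  [ 0    0   0  -1/3  2/3 ]
  [ 0    0   6    -4   10 ]
ρ4 -> ρ4 − 6·ρ2
  [ 1  1/2  -1   3/2   -3 ]
  [ 0    0   1  -1/6  1/3 ]
  [ 0    0   0  -1/3  2/3 ]
  [ 0    0   0    -3    8 ]
ρ3 -> -3·ρ3
  [ 1  1/2  -1   3/2   -3 ]
  [ 0    0   1  -1/6  1/3 ]
  [ 0    0   0     1   -2 ]
  [ 0    0   0    -3    8 ]
ρ4 -> ρ4 + 3·ρ3
  [ 1  1/2  -1   3/2   -3 ]
  [ 0    0   1  -1/6  1/3 ]
  [ 0    0   0     1   -2 ]
  [ 0    0   0     0    2 ]
ρ4 -> 1/2·ρ4
  [ 1  1/2  -1   3/2   -3 ]
  [ 0    0   1  -1/6  1/3 ]
  [ 0    0   0     1   -2 ]
  [ 0    0   0     0    1 ]
ρ3 -> ρ3 + 2·ρ4
  [ 1  1/2  -1   3/2   -3 ]
  [ 0    0   1  -1/6  1/3 ]
  [ 0    0   0     1    0 ]
  [ 0    0   0     0    1 ]
ρ2 -> ρ2 − 1/3·ρ4
  [ 1  1/2  -1   3/2  -3 ]
  [ 0    0   1  -1/6   0 ]
  [ 0    0   0     1   0 ]
  [ 0    0   0     0   1 ]
ρ1 -> ρ1 + 3·ρ4
  [ 1  1/2  -1   3/2  0 ]
  [ 0    0   1  -1/6  0 ]
  [ 0    0   0     1  0 ]
  [ 0    0   0     0  1 ]
ρ2 -> ρ2 + 1/6·ρ3
  [ 1  1/2  -1  3/2  0 ]
  [ 0    0   1    0  0 ]
  [ 0    0   0    1  0 ]
  [ 0    0   0    0  1 ]
ρ1 -> ρ1 − 3/2·ρ3
  [ 1  1/2  -1  0  0 ]
  [ 0    0   1  0  0 ]
  [ 0    0   0  1  0 ]
  [ 0    0   0  0  1 ]
ρ1 -> ρ1 + ρ2
  [ 1  1/2  0  0  0 ]
  [ 0    0  1  0  0 ]
  [ 0    0  0  1  0 ]
  [ 0    0  0  0  1 ]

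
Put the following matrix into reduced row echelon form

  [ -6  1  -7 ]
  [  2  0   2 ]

[[1, 0, 1], [0, 1, -1]]

Multiply r1 by -1/6.
  [ 1  -1/6  7/6 ]
  [ 2     0    2 ]
Subtract 2 times r1 from r2.
  [ 1  -1/6   7/6 ]
  [ 0   1/3  -1/3 ]
Multiply r2 by 3.
  [ 1  -1/6  7/6 ]
  [ 0     1   -1 ]
Add 1/6 times r2 to r1.
  [ 1  0   1 ]
  [ 0  1  -1 ]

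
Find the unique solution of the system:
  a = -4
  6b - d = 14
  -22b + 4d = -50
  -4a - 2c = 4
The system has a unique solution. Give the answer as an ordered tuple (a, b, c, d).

(-4, 3, 6, 4)

Form the augmented matrix and row-reduce:
  [  1    0   0   0  |   -4 ]
  [  0    6   0  -1  |   14 ]
  [  0  -22   0   4  |  -50 ]
  [ -4    0  -2   0  |    4 ]
R4 → R4 + 4·R1
  [ 1    0   0   0  |   -4 ]
  [ 0    6   0  -1  |   14 ]
  [ 0  -22   0   4  |  -50 ]
  [ 0    0  -2   0  |  -12 ]
R2 → 1/6·R2
  [ 1    0   0     0  |   -4 ]
  [ 0    1   0  -1/6  |  7/3 ]
  [ 0  -22   0     4  |  -50 ]
  [ 0    0  -2     0  |  -12 ]
R3 → R3 + 22·R2
  [ 1  0   0     0  |   -4 ]
  [ 0  1   0  -1/6  |  7/3 ]
  [ 0  0   0   1/3  |  4/3 ]
  [ 0  0  -2     0  |  -12 ]
R3 ↔ R4
  [ 1  0   0     0  |   -4 ]
  [ 0  1   0  -1/6  |  7/3 ]
  [ 0  0  -2     0  |  -12 ]
  [ 0  0   0   1/3  |  4/3 ]
R3 → -1/2·R3
  [ 1  0  0     0  |   -4 ]
  [ 0  1  0  -1/6  |  7/3 ]
  [ 0  0  1     0  |    6 ]
  [ 0  0  0   1/3  |  4/3 ]
R4 → 3·R4
  [ 1  0  0     0  |   -4 ]
  [ 0  1  0  -1/6  |  7/3 ]
  [ 0  0  1     0  |    6 ]
  [ 0  0  0     1  |    4 ]
R2 → R2 + 1/6·R4
  [ 1  0  0  0  |  -4 ]
  [ 0  1  0  0  |   3 ]
  [ 0  0  1  0  |   6 ]
  [ 0  0  0  1  |   4 ]
Reading off the last column: a = -4, b = 3, c = 6, d = 4.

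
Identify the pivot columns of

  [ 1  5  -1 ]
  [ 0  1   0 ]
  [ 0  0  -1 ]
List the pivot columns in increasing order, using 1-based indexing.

1, 2, 3

ρ3 ← -1·ρ3
  [ 1  5  -1 ]
  [ 0  1   0 ]
  [ 0  0   1 ]
ρ1 ← ρ1 + ρ3
  [ 1  5  0 ]
  [ 0  1  0 ]
  [ 0  0  1 ]
ρ1 ← ρ1 − 5·ρ2
  [ 1  0  0 ]
  [ 0  1  0 ]
  [ 0  0  1 ]
Pivot columns are the columns containing a leading 1.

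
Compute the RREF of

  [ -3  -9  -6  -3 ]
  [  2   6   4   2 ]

[[1, 3, 2, 1], [0, 0, 0, 0]]

R1 := -1/3·R1
  [ 1  3  2  1 ]
  [ 2  6  4  2 ]
R2 := R2 − 2·R1
  [ 1  3  2  1 ]
  [ 0  0  0  0 ]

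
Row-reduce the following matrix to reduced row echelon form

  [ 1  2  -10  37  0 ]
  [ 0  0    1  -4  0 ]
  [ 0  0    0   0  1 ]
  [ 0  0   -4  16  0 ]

Add 4 times ρ2 to ρ4.
  [ 1  2  -10  37  0 ]
  [ 0  0    1  -4  0 ]
  [ 0  0    0   0  1 ]
  [ 0  0    0   0  0 ]
Add 10 times ρ2 to ρ1.
  [ 1  2  0  -3  0 ]
  [ 0  0  1  -4  0 ]
  [ 0  0  0   0  1 ]
  [ 0  0  0   0  0 ]

[[1, 2, 0, -3, 0], [0, 0, 1, -4, 0], [0, 0, 0, 0, 1], [0, 0, 0, 0, 0]]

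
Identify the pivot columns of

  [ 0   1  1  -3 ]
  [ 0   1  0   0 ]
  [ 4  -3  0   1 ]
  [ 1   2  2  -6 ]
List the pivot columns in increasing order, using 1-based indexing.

R1 ↔ R3
  [ 4  -3  0   1 ]
  [ 0   1  0   0 ]
  [ 0   1  1  -3 ]
  [ 1   2  2  -6 ]
R1 -> 1/4·R1
  [ 1  -3/4  0  1/4 ]
  [ 0     1  0    0 ]
  [ 0     1  1   -3 ]
  [ 1     2  2   -6 ]
R4 -> R4 − R1
  [ 1  -3/4  0    1/4 ]
  [ 0     1  0      0 ]
  [ 0     1  1     -3 ]
  [ 0  11/4  2  -25/4 ]
R3 -> R3 − R2
  [ 1  -3/4  0    1/4 ]
  [ 0     1  0      0 ]
  [ 0     0  1     -3 ]
  [ 0  11/4  2  -25/4 ]
R4 -> R4 − 11/4·R2
  [ 1  -3/4  0    1/4 ]
  [ 0     1  0      0 ]
  [ 0     0  1     -3 ]
  [ 0     0  2  -25/4 ]
R4 -> R4 − 2·R3
  [ 1  -3/4  0   1/4 ]
  [ 0     1  0     0 ]
  [ 0     0  1    -3 ]
  [ 0     0  0  -1/4 ]
R4 -> -4·R4
  [ 1  -3/4  0  1/4 ]
  [ 0     1  0    0 ]
  [ 0     0  1   -3 ]
  [ 0     0  0    1 ]
R3 -> R3 + 3·R4
  [ 1  -3/4  0  1/4 ]
  [ 0     1  0    0 ]
  [ 0     0  1    0 ]
  [ 0     0  0    1 ]
R1 -> R1 − 1/4·R4
  [ 1  -3/4  0  0 ]
  [ 0     1  0  0 ]
  [ 0     0  1  0 ]
  [ 0     0  0  1 ]
R1 -> R1 + 3/4·R2
  [ 1  0  0  0 ]
  [ 0  1  0  0 ]
  [ 0  0  1  0 ]
  [ 0  0  0  1 ]
Pivot columns are the columns containing a leading 1.

1, 2, 3, 4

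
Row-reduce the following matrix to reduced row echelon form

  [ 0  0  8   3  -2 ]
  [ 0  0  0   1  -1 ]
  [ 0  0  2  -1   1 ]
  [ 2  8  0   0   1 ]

ρ1 <=> ρ4
  [ 2  8  0   0   1 ]
  [ 0  0  0   1  -1 ]
  [ 0  0  2  -1   1 ]
  [ 0  0  8   3  -2 ]
ρ1 → 1/2·ρ1
  [ 1  4  0   0  1/2 ]
  [ 0  0  0   1   -1 ]
  [ 0  0  2  -1    1 ]
  [ 0  0  8   3   -2 ]
ρ2 <=> ρ3
  [ 1  4  0   0  1/2 ]
  [ 0  0  2  -1    1 ]
  [ 0  0  0   1   -1 ]
  [ 0  0  8   3   -2 ]
ρ2 → 1/2·ρ2
  [ 1  4  0     0  1/2 ]
  [ 0  0  1  -1/2  1/2 ]
  [ 0  0  0     1   -1 ]
  [ 0  0  8     3   -2 ]
ρ4 → ρ4 − 8·ρ2
  [ 1  4  0     0  1/2 ]
  [ 0  0  1  -1/2  1/2 ]
  [ 0  0  0     1   -1 ]
  [ 0  0  0     7   -6 ]
ρ4 → ρ4 − 7·ρ3
  [ 1  4  0     0  1/2 ]
  [ 0  0  1  -1/2  1/2 ]
  [ 0  0  0     1   -1 ]
  [ 0  0  0     0    1 ]
ρ3 → ρ3 + ρ4
  [ 1  4  0     0  1/2 ]
  [ 0  0  1  -1/2  1/2 ]
  [ 0  0  0     1    0 ]
  [ 0  0  0     0    1 ]
ρ2 → ρ2 − 1/2·ρ4
  [ 1  4  0     0  1/2 ]
  [ 0  0  1  -1/2    0 ]
  [ 0  0  0     1    0 ]
  [ 0  0  0     0    1 ]
ρ1 → ρ1 − 1/2·ρ4
  [ 1  4  0     0  0 ]
  [ 0  0  1  -1/2  0 ]
  [ 0  0  0     1  0 ]
  [ 0  0  0     0  1 ]
ρ2 → ρ2 + 1/2·ρ3
  [ 1  4  0  0  0 ]
  [ 0  0  1  0  0 ]
  [ 0  0  0  1  0 ]
  [ 0  0  0  0  1 ]

[[1, 4, 0, 0, 0], [0, 0, 1, 0, 0], [0, 0, 0, 1, 0], [0, 0, 0, 0, 1]]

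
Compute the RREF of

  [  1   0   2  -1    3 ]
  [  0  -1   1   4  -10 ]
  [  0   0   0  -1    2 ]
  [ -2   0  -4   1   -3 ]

Add 2 times R1 to R4.
Multiply R2 by -1.
Multiply R3 by -1.
Add R3 to R4.
Add 2 times R4 to R3.
Subtract 10 times R4 from R2.
Subtract 3 times R4 from R1.
Add 4 times R3 to R2.
Add R3 to R1.

[[1, 0, 2, 0, 0], [0, 1, -1, 0, 0], [0, 0, 0, 1, 0], [0, 0, 0, 0, 1]]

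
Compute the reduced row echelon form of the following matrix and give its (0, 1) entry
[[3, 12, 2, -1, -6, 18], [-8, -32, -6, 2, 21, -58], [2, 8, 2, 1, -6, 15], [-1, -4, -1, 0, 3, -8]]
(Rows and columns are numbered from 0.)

Multiply ρ1 by 1/3.
  [  1    4  2/3  -1/3  -2    6 ]
  [ -8  -32   -6     2  21  -58 ]
  [  2    8    2     1  -6   15 ]
  [ -1   -4   -1     0   3   -8 ]
Add 8 times ρ1 to ρ2.
  [  1   4   2/3  -1/3  -2    6 ]
  [  0   0  -2/3  -2/3   5  -10 ]
  [  2   8     2     1  -6   15 ]
  [ -1  -4    -1     0   3   -8 ]
Subtract 2 times ρ1 from ρ3.
  [  1   4   2/3  -1/3  -2    6 ]
  [  0   0  -2/3  -2/3   5  -10 ]
  [  0   0   2/3   5/3  -2    3 ]
  [ -1  -4    -1     0   3   -8 ]
Add ρ1 to ρ4.
  [ 1  4   2/3  -1/3  -2    6 ]
  [ 0  0  -2/3  -2/3   5  -10 ]
  [ 0  0   2/3   5/3  -2    3 ]
  [ 0  0  -1/3  -1/3   1   -2 ]
Multiply ρ2 by -3/2.
  [ 1  4   2/3  -1/3     -2   6 ]
  [ 0  0     1     1  -15/2  15 ]
  [ 0  0   2/3   5/3     -2   3 ]
  [ 0  0  -1/3  -1/3      1  -2 ]
Subtract 2/3 times ρ2 from ρ3.
  [ 1  4   2/3  -1/3     -2   6 ]
  [ 0  0     1     1  -15/2  15 ]
  [ 0  0     0     1      3  -7 ]
  [ 0  0  -1/3  -1/3      1  -2 ]
Add 1/3 times ρ2 to ρ4.
  [ 1  4  2/3  -1/3     -2   6 ]
  [ 0  0    1     1  -15/2  15 ]
  [ 0  0    0     1      3  -7 ]
  [ 0  0    0     0   -3/2   3 ]
Multiply ρ4 by -2/3.
  [ 1  4  2/3  -1/3     -2   6 ]
  [ 0  0    1     1  -15/2  15 ]
  [ 0  0    0     1      3  -7 ]
  [ 0  0    0     0      1  -2 ]
Subtract 3 times ρ4 from ρ3.
  [ 1  4  2/3  -1/3     -2   6 ]
  [ 0  0    1     1  -15/2  15 ]
  [ 0  0    0     1      0  -1 ]
  [ 0  0    0     0      1  -2 ]
Add 15/2 times ρ4 to ρ2.
  [ 1  4  2/3  -1/3  -2   6 ]
  [ 0  0    1     1   0   0 ]
  [ 0  0    0     1   0  -1 ]
  [ 0  0    0     0   1  -2 ]
Add 2 times ρ4 to ρ1.
  [ 1  4  2/3  -1/3  0   2 ]
  [ 0  0    1     1  0   0 ]
  [ 0  0    0     1  0  -1 ]
  [ 0  0    0     0  1  -2 ]
Subtract ρ3 from ρ2.
  [ 1  4  2/3  -1/3  0   2 ]
  [ 0  0    1     0  0   1 ]
  [ 0  0    0     1  0  -1 ]
  [ 0  0    0     0  1  -2 ]
Add 1/3 times ρ3 to ρ1.
  [ 1  4  2/3  0  0  5/3 ]
  [ 0  0    1  0  0    1 ]
  [ 0  0    0  1  0   -1 ]
  [ 0  0    0  0  1   -2 ]
Subtract 2/3 times ρ2 from ρ1.
  [ 1  4  0  0  0   1 ]
  [ 0  0  1  0  0   1 ]
  [ 0  0  0  1  0  -1 ]
  [ 0  0  0  0  1  -2 ]

4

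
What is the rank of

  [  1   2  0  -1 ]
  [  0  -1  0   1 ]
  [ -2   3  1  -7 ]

rank = 3

r3 → r3 + 2·r1
  [ 1   2  0  -1 ]
  [ 0  -1  0   1 ]
  [ 0   7  1  -9 ]
r2 → -1·r2
  [ 1  2  0  -1 ]
  [ 0  1  0  -1 ]
  [ 0  7  1  -9 ]
r3 → r3 − 7·r2
  [ 1  2  0  -1 ]
  [ 0  1  0  -1 ]
  [ 0  0  1  -2 ]
r1 → r1 − 2·r2
  [ 1  0  0   1 ]
  [ 0  1  0  -1 ]
  [ 0  0  1  -2 ]
The reduced form has 3 nonzero rows.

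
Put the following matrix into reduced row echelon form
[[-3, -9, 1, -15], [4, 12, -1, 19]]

Multiply R1 by -1/3.
  [ 1   3  -1/3   5 ]
  [ 4  12    -1  19 ]
Subtract 4 times R1 from R2.
  [ 1  3  -1/3   5 ]
  [ 0  0   1/3  -1 ]
Multiply R2 by 3.
  [ 1  3  -1/3   5 ]
  [ 0  0     1  -3 ]
Add 1/3 times R2 to R1.
  [ 1  3  0   4 ]
  [ 0  0  1  -3 ]

[[1, 3, 0, 4], [0, 0, 1, -3]]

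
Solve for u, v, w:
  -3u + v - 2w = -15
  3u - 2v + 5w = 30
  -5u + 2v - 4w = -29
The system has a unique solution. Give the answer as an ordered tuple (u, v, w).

(1, -6, 3)

Form the augmented matrix and row-reduce:
  [ -3   1  -2  |  -15 ]
  [  3  -2   5  |   30 ]
  [ -5   2  -4  |  -29 ]
R1 → -1/3·R1
R2 → R2 − 3·R1
R3 → R3 + 5·R1
R2 → -1·R2
R3 → R3 − 1/3·R2
R3 → 3·R3
R2 → R2 + 3·R3
R1 → R1 − 2/3·R3
R1 → R1 + 1/3·R2
Reading off the last column: u = 1, v = -6, w = 3.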